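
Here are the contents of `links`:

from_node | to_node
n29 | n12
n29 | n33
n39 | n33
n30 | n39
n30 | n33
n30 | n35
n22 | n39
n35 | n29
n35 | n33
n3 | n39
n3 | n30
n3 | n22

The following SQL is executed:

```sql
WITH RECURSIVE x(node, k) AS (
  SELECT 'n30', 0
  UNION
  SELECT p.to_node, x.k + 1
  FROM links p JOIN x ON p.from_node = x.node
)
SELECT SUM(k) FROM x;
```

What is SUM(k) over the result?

13

Base: (n30, k=0).
Iteration 1: edges from {n30} -> (n33, k=1), (n35, k=1), (n39, k=1).
Iteration 2: edges from {n33,n35,n39} -> (n29, k=2), (n33, k=2). [UNION drops 1 duplicate row(s)]
Iteration 3: edges from {n29,n33} -> (n12, k=3), (n33, k=3).
Iteration 4: no outgoing edges from {n12,n33}; recursion stops.
SUM(k) = 0 + 1 + 1 + 1 + 2 + 2 + 3 + 3 = 13.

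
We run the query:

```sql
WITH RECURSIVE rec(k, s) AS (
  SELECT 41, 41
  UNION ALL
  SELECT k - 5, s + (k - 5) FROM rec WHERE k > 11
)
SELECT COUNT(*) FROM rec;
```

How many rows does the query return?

Base: k=41, s=41.
Iteration 1: 41 > 11 holds -> k = 41 - 5 = 36, s = 41 + 36 = 77.
Iteration 2: 36 > 11 holds -> k = 36 - 5 = 31, s = 77 + 31 = 108.
Iteration 3: 31 > 11 holds -> k = 31 - 5 = 26, s = 108 + 26 = 134.
Iteration 4: 26 > 11 holds -> k = 26 - 5 = 21, s = 134 + 21 = 155.
Iteration 5: 21 > 11 holds -> k = 21 - 5 = 16, s = 155 + 16 = 171.
Iteration 6: 16 > 11 holds -> k = 16 - 5 = 11, s = 171 + 11 = 182.
Iteration 7: 11 > 11 fails; recursion stops.
Total rows emitted: 7.

7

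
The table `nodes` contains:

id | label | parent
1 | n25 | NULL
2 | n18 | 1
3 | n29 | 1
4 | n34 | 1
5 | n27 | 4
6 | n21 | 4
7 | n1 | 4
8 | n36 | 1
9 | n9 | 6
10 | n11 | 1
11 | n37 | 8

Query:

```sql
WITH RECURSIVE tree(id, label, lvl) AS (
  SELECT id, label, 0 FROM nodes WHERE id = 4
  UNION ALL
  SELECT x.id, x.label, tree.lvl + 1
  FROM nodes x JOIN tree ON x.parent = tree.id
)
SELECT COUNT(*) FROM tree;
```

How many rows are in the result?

Base: id=4 (n34) at lvl 0.
Iteration 1: rows with parent in {4} -> n27 (id 5, lvl 1), n21 (id 6, lvl 1), n1 (id 7, lvl 1).
Iteration 2: rows with parent in {5,6,7} -> n9 (id 9, lvl 2).
Iteration 3: no rows with parent in {9}; recursion stops.
Total rows emitted: 5.

5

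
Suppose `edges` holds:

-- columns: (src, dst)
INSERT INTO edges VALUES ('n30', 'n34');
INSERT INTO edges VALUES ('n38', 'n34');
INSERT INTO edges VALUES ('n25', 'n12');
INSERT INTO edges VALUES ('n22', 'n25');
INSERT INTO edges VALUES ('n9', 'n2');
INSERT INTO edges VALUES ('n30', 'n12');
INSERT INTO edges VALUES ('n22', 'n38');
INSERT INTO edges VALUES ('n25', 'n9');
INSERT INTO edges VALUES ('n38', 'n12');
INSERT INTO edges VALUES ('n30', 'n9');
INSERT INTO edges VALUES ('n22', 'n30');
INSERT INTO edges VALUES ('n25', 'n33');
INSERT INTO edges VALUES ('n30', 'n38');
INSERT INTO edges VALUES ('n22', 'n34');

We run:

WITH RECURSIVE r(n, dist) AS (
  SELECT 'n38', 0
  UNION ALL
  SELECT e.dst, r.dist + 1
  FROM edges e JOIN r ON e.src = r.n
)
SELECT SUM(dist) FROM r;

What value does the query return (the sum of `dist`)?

2

Base: (n38, dist=0).
Iteration 1: edges from {n38} -> (n12, dist=1), (n34, dist=1).
Iteration 2: no outgoing edges from {n12,n34}; recursion stops.
SUM(dist) = 0 + 1 + 1 = 2.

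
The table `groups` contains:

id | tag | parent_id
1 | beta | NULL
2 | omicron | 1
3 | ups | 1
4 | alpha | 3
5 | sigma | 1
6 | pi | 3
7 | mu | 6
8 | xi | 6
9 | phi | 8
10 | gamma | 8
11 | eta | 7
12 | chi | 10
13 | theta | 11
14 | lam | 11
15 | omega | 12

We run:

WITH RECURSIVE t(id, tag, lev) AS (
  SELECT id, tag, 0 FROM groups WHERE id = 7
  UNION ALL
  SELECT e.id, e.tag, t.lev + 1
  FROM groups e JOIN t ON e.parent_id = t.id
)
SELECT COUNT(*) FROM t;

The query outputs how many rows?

4

Base: id=7 (mu) at lev 0.
Iteration 1: rows with parent_id in {7} -> eta (id 11, lev 1).
Iteration 2: rows with parent_id in {11} -> theta (id 13, lev 2), lam (id 14, lev 2).
Iteration 3: no rows with parent_id in {13,14}; recursion stops.
Total rows emitted: 4.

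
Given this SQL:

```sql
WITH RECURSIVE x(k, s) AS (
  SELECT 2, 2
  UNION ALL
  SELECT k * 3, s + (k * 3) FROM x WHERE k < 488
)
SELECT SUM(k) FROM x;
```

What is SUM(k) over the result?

Base: k=2, s=2.
Iteration 1: 2 < 488 holds -> k = 2 * 3 = 6, s = 2 + 6 = 8.
Iteration 2: 6 < 488 holds -> k = 6 * 3 = 18, s = 8 + 18 = 26.
Iteration 3: 18 < 488 holds -> k = 18 * 3 = 54, s = 26 + 54 = 80.
Iteration 4: 54 < 488 holds -> k = 54 * 3 = 162, s = 80 + 162 = 242.
Iteration 5: 162 < 488 holds -> k = 162 * 3 = 486, s = 242 + 486 = 728.
Iteration 6: 486 < 488 holds -> k = 486 * 3 = 1458, s = 728 + 1458 = 2186.
Iteration 7: 1458 < 488 fails; recursion stops.
SUM(k) = 2 + 6 + 18 + 54 + 162 + 486 + 1458 = 2186.

2186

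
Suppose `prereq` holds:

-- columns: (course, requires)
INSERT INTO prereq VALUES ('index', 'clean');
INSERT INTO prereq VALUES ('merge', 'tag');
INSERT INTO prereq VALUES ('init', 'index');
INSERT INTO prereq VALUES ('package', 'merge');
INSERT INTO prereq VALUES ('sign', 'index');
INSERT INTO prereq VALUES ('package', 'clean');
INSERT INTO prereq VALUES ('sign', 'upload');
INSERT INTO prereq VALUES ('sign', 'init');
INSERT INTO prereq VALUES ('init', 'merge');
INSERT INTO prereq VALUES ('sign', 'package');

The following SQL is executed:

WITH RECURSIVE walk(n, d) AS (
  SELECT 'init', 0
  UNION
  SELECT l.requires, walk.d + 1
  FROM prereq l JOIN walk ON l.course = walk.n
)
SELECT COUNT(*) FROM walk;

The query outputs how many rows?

Base: (init, d=0).
Iteration 1: edges from {init} -> (index, d=1), (merge, d=1).
Iteration 2: edges from {index,merge} -> (clean, d=2), (tag, d=2).
Iteration 3: no outgoing edges from {clean,tag}; recursion stops.
Total rows emitted: 5.

5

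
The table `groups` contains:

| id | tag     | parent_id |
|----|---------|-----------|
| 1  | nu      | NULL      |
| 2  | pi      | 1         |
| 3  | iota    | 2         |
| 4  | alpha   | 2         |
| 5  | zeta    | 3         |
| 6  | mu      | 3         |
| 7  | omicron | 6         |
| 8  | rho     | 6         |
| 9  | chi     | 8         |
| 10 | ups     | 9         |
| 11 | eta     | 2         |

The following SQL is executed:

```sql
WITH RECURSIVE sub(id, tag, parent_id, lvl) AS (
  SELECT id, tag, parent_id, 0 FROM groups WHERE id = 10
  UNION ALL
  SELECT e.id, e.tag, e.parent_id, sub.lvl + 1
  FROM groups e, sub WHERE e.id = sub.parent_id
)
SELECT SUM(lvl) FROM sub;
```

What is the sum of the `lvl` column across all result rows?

21

Base: id=10 (ups), parent_id=9, lvl 0.
Iteration 1: join on id=9 -> chi (id 9, parent_id=8, lvl 1).
Iteration 2: join on id=8 -> rho (id 8, parent_id=6, lvl 2).
Iteration 3: join on id=6 -> mu (id 6, parent_id=3, lvl 3).
Iteration 4: join on id=3 -> iota (id 3, parent_id=2, lvl 4).
Iteration 5: join on id=2 -> pi (id 2, parent_id=1, lvl 5).
Iteration 6: join on id=1 -> nu (id 1, parent_id=NULL, lvl 6).
Iteration 7: parent_id is NULL; no match; recursion stops.
SUM(lvl) = 0 + 1 + 2 + 3 + 4 + 5 + 6 = 21.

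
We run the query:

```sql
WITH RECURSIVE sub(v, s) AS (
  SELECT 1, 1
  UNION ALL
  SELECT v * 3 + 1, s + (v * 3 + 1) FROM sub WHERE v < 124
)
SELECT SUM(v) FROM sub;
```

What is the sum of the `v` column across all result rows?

Base: v=1, s=1.
Iteration 1: 1 < 124 holds -> v = 1 * 3 + 1 = 4, s = 1 + 4 = 5.
Iteration 2: 4 < 124 holds -> v = 4 * 3 + 1 = 13, s = 5 + 13 = 18.
Iteration 3: 13 < 124 holds -> v = 13 * 3 + 1 = 40, s = 18 + 40 = 58.
Iteration 4: 40 < 124 holds -> v = 40 * 3 + 1 = 121, s = 58 + 121 = 179.
Iteration 5: 121 < 124 holds -> v = 121 * 3 + 1 = 364, s = 179 + 364 = 543.
Iteration 6: 364 < 124 fails; recursion stops.
SUM(v) = 1 + 4 + 13 + 40 + 121 + 364 = 543.

543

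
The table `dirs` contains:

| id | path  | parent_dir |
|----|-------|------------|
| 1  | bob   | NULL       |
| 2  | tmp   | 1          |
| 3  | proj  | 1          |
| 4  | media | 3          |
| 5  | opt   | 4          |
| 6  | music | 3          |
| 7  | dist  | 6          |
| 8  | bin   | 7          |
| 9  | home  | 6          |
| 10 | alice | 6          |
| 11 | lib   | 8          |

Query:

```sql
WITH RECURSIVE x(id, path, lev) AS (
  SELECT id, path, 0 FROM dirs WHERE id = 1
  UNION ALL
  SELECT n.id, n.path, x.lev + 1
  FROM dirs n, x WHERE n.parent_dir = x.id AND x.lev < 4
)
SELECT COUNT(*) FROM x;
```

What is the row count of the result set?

Base: id=1 (bob) at lev 0.
Iteration 1: rows with parent_dir in {1} -> tmp (id 2, lev 1), proj (id 3, lev 1).
Iteration 2: rows with parent_dir in {2,3} -> media (id 4, lev 2), music (id 6, lev 2).
Iteration 3: rows with parent_dir in {4,6} -> opt (id 5, lev 3), dist (id 7, lev 3), home (id 9, lev 3), alice (id 10, lev 3).
Iteration 4: rows with parent_dir in {5,7,9,10} -> bin (id 8, lev 4).
Iteration 5: lev < 4 fails for all current rows; recursion stops.
Total rows emitted: 10.

10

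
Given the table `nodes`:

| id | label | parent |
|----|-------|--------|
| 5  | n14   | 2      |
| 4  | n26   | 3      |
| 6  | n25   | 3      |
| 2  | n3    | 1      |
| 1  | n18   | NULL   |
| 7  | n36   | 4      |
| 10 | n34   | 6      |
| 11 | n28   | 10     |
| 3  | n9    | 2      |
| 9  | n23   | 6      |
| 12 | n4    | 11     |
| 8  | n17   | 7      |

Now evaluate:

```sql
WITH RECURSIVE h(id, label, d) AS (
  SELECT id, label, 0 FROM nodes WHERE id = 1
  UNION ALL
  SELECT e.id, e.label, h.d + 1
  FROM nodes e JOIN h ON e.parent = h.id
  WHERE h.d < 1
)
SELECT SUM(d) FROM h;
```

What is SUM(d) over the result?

1

Base: id=1 (n18) at d 0.
Iteration 1: rows with parent in {1} -> n3 (id 2, d 1).
Iteration 2: d < 1 fails for all current rows; recursion stops.
SUM(d) = 0 + 1 = 1.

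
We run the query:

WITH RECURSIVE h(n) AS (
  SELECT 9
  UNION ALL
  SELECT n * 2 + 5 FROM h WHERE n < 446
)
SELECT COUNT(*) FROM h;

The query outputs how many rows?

Base: n=9.
Iteration 1: 9 < 446 holds -> n = 9 * 2 + 5 = 23.
Iteration 2: 23 < 446 holds -> n = 23 * 2 + 5 = 51.
Iteration 3: 51 < 446 holds -> n = 51 * 2 + 5 = 107.
Iteration 4: 107 < 446 holds -> n = 107 * 2 + 5 = 219.
Iteration 5: 219 < 446 holds -> n = 219 * 2 + 5 = 443.
Iteration 6: 443 < 446 holds -> n = 443 * 2 + 5 = 891.
Iteration 7: 891 < 446 fails; recursion stops.
Total rows emitted: 7.

7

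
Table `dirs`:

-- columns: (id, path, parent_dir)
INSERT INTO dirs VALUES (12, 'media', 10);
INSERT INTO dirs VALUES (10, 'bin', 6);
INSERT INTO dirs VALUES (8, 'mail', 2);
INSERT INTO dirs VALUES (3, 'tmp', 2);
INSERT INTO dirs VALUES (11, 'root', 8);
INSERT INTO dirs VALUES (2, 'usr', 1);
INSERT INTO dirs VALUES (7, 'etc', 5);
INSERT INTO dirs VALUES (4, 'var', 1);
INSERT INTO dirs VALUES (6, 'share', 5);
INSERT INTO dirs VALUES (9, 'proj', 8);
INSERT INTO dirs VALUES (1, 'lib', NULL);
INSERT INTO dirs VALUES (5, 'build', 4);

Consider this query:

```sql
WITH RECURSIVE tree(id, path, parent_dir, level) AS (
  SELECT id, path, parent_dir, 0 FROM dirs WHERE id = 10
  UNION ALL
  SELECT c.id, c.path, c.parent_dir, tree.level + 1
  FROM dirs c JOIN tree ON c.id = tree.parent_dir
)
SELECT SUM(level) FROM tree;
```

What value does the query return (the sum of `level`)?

10

Base: id=10 (bin), parent_dir=6, level 0.
Iteration 1: join on id=6 -> share (id 6, parent_dir=5, level 1).
Iteration 2: join on id=5 -> build (id 5, parent_dir=4, level 2).
Iteration 3: join on id=4 -> var (id 4, parent_dir=1, level 3).
Iteration 4: join on id=1 -> lib (id 1, parent_dir=NULL, level 4).
Iteration 5: parent_dir is NULL; no match; recursion stops.
SUM(level) = 0 + 1 + 2 + 3 + 4 = 10.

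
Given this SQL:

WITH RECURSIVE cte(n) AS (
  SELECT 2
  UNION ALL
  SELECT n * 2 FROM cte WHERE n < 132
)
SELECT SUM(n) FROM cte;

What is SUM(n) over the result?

Base: n=2.
Iteration 1: 2 < 132 holds -> n = 2 * 2 = 4.
Iteration 2: 4 < 132 holds -> n = 4 * 2 = 8.
Iteration 3: 8 < 132 holds -> n = 8 * 2 = 16.
Iteration 4: 16 < 132 holds -> n = 16 * 2 = 32.
Iteration 5: 32 < 132 holds -> n = 32 * 2 = 64.
Iteration 6: 64 < 132 holds -> n = 64 * 2 = 128.
Iteration 7: 128 < 132 holds -> n = 128 * 2 = 256.
Iteration 8: 256 < 132 fails; recursion stops.
SUM(n) = 2 + 4 + 8 + 16 + 32 + 64 + 128 + 256 = 510.

510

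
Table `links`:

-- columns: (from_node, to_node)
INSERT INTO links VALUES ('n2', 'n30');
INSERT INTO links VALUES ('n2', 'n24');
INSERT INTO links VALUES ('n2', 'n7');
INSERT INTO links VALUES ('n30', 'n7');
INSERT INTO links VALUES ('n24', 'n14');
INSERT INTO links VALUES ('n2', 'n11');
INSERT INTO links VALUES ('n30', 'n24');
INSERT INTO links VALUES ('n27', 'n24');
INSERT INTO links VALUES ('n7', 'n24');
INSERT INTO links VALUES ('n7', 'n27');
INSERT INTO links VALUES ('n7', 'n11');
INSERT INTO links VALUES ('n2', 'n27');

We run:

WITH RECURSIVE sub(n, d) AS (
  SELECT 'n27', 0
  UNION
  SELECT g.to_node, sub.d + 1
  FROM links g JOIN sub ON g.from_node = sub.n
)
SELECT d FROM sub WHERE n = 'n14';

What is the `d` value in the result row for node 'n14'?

2

Base: (n27, d=0).
Iteration 1: edges from {n27} -> (n24, d=1).
Iteration 2: edges from {n24} -> (n14, d=2).
Iteration 3: no outgoing edges from {n14}; recursion stops.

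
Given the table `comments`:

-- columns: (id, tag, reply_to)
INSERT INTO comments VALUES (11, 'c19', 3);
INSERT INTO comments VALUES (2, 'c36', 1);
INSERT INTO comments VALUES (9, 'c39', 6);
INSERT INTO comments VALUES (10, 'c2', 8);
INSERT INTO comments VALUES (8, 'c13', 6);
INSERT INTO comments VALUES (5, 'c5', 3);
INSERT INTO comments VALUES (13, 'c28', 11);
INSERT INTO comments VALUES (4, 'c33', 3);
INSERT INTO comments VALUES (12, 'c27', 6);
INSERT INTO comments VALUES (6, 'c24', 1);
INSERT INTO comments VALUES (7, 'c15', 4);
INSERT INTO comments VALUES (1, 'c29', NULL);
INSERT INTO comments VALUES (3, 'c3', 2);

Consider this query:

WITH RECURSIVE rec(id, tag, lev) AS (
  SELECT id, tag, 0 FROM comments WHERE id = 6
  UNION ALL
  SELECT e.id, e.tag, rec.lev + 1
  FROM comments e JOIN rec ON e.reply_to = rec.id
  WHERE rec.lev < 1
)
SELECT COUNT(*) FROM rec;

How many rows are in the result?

Base: id=6 (c24) at lev 0.
Iteration 1: rows with reply_to in {6} -> c13 (id 8, lev 1), c39 (id 9, lev 1), c27 (id 12, lev 1).
Iteration 2: lev < 1 fails for all current rows; recursion stops.
Total rows emitted: 4.

4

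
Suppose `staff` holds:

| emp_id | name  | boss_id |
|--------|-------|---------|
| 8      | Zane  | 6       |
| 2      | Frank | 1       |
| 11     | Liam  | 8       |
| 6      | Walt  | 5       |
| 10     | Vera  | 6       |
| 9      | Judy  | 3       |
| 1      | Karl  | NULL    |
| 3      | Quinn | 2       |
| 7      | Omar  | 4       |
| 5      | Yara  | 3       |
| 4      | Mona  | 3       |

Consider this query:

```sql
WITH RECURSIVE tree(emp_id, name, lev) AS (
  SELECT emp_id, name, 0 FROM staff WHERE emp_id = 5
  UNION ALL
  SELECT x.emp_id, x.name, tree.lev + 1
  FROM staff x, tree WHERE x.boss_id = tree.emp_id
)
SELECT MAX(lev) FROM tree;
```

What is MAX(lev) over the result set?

Base: emp_id=5 (Yara) at lev 0.
Iteration 1: rows with boss_id in {5} -> Walt (id 6, lev 1).
Iteration 2: rows with boss_id in {6} -> Zane (id 8, lev 2), Vera (id 10, lev 2).
Iteration 3: rows with boss_id in {8,10} -> Liam (id 11, lev 3).
Iteration 4: no rows with boss_id in {11}; recursion stops.
lev values: 0, 1, 2, 2, 3; the maximum is 3.

3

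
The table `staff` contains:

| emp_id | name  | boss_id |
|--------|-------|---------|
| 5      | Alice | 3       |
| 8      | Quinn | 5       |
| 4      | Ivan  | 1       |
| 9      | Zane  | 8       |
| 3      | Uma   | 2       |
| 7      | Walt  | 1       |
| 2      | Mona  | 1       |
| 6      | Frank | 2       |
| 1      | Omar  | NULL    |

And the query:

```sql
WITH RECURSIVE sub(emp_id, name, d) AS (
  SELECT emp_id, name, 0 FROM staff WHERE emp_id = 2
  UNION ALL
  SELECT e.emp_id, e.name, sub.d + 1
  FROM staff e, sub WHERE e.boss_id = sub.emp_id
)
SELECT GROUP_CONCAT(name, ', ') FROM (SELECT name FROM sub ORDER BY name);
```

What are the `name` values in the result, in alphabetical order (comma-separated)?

Alice, Frank, Mona, Quinn, Uma, Zane

Base: emp_id=2 (Mona) at d 0.
Iteration 1: rows with boss_id in {2} -> Uma (id 3, d 1), Frank (id 6, d 1).
Iteration 2: rows with boss_id in {3,6} -> Alice (id 5, d 2).
Iteration 3: rows with boss_id in {5} -> Quinn (id 8, d 3).
Iteration 4: rows with boss_id in {8} -> Zane (id 9, d 4).
Iteration 5: no rows with boss_id in {9}; recursion stops.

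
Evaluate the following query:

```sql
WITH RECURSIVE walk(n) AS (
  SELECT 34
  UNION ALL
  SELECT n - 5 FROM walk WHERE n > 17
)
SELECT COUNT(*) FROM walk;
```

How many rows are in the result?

Base: n=34.
Iteration 1: 34 > 17 holds -> n = 34 - 5 = 29.
Iteration 2: 29 > 17 holds -> n = 29 - 5 = 24.
Iteration 3: 24 > 17 holds -> n = 24 - 5 = 19.
Iteration 4: 19 > 17 holds -> n = 19 - 5 = 14.
Iteration 5: 14 > 17 fails; recursion stops.
Total rows emitted: 5.

5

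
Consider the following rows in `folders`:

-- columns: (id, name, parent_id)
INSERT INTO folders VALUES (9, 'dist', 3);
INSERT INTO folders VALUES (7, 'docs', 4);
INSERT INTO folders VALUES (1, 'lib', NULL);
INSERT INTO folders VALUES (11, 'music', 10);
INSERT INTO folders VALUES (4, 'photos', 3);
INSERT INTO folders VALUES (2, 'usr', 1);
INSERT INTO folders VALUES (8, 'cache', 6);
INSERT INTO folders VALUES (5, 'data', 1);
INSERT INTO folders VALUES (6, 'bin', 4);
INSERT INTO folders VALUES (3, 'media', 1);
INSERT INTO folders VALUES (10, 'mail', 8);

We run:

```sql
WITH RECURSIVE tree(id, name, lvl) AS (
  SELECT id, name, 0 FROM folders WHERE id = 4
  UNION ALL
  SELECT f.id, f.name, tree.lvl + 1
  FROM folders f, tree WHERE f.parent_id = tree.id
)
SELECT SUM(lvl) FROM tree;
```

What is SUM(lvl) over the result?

Base: id=4 (photos) at lvl 0.
Iteration 1: rows with parent_id in {4} -> bin (id 6, lvl 1), docs (id 7, lvl 1).
Iteration 2: rows with parent_id in {6,7} -> cache (id 8, lvl 2).
Iteration 3: rows with parent_id in {8} -> mail (id 10, lvl 3).
Iteration 4: rows with parent_id in {10} -> music (id 11, lvl 4).
Iteration 5: no rows with parent_id in {11}; recursion stops.
SUM(lvl) = 0 + 1 + 1 + 2 + 3 + 4 = 11.

11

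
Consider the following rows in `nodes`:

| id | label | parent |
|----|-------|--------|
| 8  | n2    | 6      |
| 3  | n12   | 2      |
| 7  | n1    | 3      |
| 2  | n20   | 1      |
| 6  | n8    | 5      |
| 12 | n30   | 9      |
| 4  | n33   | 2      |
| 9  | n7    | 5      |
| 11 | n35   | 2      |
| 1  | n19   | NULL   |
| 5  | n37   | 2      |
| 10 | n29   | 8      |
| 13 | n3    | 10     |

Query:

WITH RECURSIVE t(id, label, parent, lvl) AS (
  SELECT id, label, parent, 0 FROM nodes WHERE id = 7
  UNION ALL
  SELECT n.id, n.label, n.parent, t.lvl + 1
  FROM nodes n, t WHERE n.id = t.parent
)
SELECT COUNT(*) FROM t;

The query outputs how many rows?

Base: id=7 (n1), parent=3, lvl 0.
Iteration 1: join on id=3 -> n12 (id 3, parent=2, lvl 1).
Iteration 2: join on id=2 -> n20 (id 2, parent=1, lvl 2).
Iteration 3: join on id=1 -> n19 (id 1, parent=NULL, lvl 3).
Iteration 4: parent is NULL; no match; recursion stops.
Total rows emitted: 4.

4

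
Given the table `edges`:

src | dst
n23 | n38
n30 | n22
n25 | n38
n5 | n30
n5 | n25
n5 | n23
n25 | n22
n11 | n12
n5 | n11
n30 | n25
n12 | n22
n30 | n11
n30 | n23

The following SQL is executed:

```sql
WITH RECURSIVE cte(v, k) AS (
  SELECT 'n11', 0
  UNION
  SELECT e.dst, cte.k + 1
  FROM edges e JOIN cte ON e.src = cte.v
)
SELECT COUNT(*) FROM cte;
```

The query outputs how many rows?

Base: (n11, k=0).
Iteration 1: edges from {n11} -> (n12, k=1).
Iteration 2: edges from {n12} -> (n22, k=2).
Iteration 3: no outgoing edges from {n22}; recursion stops.
Total rows emitted: 3.

3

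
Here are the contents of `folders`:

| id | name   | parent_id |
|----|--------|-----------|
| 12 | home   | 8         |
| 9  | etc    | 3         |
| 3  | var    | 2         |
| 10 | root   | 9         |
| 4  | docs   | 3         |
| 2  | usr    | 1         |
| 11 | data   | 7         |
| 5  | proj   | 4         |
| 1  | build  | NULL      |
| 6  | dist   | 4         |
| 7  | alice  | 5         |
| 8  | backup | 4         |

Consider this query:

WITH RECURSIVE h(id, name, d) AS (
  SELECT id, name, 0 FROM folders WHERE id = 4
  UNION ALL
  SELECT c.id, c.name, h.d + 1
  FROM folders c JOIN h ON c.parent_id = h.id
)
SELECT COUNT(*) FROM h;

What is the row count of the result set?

Base: id=4 (docs) at d 0.
Iteration 1: rows with parent_id in {4} -> proj (id 5, d 1), dist (id 6, d 1), backup (id 8, d 1).
Iteration 2: rows with parent_id in {5,6,8} -> alice (id 7, d 2), home (id 12, d 2).
Iteration 3: rows with parent_id in {7,12} -> data (id 11, d 3).
Iteration 4: no rows with parent_id in {11}; recursion stops.
Total rows emitted: 7.

7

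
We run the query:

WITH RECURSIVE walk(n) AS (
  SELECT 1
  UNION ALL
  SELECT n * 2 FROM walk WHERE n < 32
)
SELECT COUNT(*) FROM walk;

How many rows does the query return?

6

Base: n=1.
Iteration 1: 1 < 32 holds -> n = 1 * 2 = 2.
Iteration 2: 2 < 32 holds -> n = 2 * 2 = 4.
Iteration 3: 4 < 32 holds -> n = 4 * 2 = 8.
Iteration 4: 8 < 32 holds -> n = 8 * 2 = 16.
Iteration 5: 16 < 32 holds -> n = 16 * 2 = 32.
Iteration 6: 32 < 32 fails; recursion stops.
Total rows emitted: 6.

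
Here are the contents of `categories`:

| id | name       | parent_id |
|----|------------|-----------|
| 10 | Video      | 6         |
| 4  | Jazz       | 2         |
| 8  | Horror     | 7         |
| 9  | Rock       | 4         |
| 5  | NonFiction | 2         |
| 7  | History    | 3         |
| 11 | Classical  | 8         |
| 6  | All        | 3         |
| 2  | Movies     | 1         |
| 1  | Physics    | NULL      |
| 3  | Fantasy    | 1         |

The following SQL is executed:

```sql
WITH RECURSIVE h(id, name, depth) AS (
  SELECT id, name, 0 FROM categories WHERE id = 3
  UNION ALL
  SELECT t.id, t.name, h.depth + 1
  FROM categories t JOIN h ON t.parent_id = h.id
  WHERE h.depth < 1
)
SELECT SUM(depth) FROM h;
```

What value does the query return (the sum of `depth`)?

Base: id=3 (Fantasy) at depth 0.
Iteration 1: rows with parent_id in {3} -> All (id 6, depth 1), History (id 7, depth 1).
Iteration 2: depth < 1 fails for all current rows; recursion stops.
SUM(depth) = 0 + 1 + 1 = 2.

2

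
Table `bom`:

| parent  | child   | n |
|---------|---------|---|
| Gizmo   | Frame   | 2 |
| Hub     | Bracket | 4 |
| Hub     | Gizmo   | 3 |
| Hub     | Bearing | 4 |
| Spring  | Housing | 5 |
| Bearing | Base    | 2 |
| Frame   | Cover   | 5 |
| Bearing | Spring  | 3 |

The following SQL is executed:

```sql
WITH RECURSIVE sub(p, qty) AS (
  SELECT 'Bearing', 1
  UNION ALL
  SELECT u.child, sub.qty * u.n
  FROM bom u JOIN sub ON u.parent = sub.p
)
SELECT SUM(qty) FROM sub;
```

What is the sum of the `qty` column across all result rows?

21

Base: (Bearing, qty=1).
Iteration 1: components of {Bearing} -> Base = 1*2 = 2, Spring = 1*3 = 3.
Iteration 2: components of {Base,Spring} -> Housing = 3*5 = 15.
Iteration 3: no further components; recursion stops.
SUM(qty) = 1 + 2 + 3 + 15 = 21.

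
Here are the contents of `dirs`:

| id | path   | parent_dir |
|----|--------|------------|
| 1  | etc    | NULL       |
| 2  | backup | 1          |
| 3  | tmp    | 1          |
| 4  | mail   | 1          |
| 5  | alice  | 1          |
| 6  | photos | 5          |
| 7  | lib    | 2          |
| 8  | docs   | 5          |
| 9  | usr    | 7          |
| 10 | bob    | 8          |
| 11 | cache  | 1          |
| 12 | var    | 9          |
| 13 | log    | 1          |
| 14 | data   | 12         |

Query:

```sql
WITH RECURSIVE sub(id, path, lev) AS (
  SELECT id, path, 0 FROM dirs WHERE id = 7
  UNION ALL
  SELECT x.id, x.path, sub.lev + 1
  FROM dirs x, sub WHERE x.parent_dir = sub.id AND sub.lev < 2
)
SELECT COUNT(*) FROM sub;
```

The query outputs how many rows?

Base: id=7 (lib) at lev 0.
Iteration 1: rows with parent_dir in {7} -> usr (id 9, lev 1).
Iteration 2: rows with parent_dir in {9} -> var (id 12, lev 2).
Iteration 3: lev < 2 fails for all current rows; recursion stops.
Total rows emitted: 3.

3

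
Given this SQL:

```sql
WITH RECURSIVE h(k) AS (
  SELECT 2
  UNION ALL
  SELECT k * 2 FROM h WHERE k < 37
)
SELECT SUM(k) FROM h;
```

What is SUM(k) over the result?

126

Base: k=2.
Iteration 1: 2 < 37 holds -> k = 2 * 2 = 4.
Iteration 2: 4 < 37 holds -> k = 4 * 2 = 8.
Iteration 3: 8 < 37 holds -> k = 8 * 2 = 16.
Iteration 4: 16 < 37 holds -> k = 16 * 2 = 32.
Iteration 5: 32 < 37 holds -> k = 32 * 2 = 64.
Iteration 6: 64 < 37 fails; recursion stops.
SUM(k) = 2 + 4 + 8 + 16 + 32 + 64 = 126.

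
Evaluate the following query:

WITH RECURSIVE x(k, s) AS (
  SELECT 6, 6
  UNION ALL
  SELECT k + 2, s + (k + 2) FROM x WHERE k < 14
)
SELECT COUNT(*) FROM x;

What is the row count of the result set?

5

Base: k=6, s=6.
Iteration 1: 6 < 14 holds -> k = 6 + 2 = 8, s = 6 + 8 = 14.
Iteration 2: 8 < 14 holds -> k = 8 + 2 = 10, s = 14 + 10 = 24.
Iteration 3: 10 < 14 holds -> k = 10 + 2 = 12, s = 24 + 12 = 36.
Iteration 4: 12 < 14 holds -> k = 12 + 2 = 14, s = 36 + 14 = 50.
Iteration 5: 14 < 14 fails; recursion stops.
Total rows emitted: 5.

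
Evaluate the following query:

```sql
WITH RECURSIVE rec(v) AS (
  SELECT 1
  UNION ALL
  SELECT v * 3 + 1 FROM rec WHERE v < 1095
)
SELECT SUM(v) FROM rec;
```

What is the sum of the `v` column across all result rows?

4916

Base: v=1.
Iteration 1: 1 < 1095 holds -> v = 1 * 3 + 1 = 4.
Iteration 2: 4 < 1095 holds -> v = 4 * 3 + 1 = 13.
Iteration 3: 13 < 1095 holds -> v = 13 * 3 + 1 = 40.
Iteration 4: 40 < 1095 holds -> v = 40 * 3 + 1 = 121.
Iteration 5: 121 < 1095 holds -> v = 121 * 3 + 1 = 364.
Iteration 6: 364 < 1095 holds -> v = 364 * 3 + 1 = 1093.
Iteration 7: 1093 < 1095 holds -> v = 1093 * 3 + 1 = 3280.
Iteration 8: 3280 < 1095 fails; recursion stops.
SUM(v) = 1 + 4 + 13 + 40 + 121 + 364 + 1093 + 3280 = 4916.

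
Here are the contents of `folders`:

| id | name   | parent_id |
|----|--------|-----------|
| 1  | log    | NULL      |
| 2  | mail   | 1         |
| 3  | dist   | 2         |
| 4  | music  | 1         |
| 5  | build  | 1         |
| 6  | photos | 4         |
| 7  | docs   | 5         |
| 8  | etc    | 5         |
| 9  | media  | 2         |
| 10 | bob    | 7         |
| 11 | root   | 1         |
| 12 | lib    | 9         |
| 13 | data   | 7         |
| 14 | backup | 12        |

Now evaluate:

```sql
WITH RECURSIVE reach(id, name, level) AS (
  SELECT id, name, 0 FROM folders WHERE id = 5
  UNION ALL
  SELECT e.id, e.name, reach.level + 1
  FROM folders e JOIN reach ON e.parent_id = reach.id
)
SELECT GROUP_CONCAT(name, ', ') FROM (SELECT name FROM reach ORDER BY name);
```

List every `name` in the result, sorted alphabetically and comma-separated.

Base: id=5 (build) at level 0.
Iteration 1: rows with parent_id in {5} -> docs (id 7, level 1), etc (id 8, level 1).
Iteration 2: rows with parent_id in {7,8} -> bob (id 10, level 2), data (id 13, level 2).
Iteration 3: no rows with parent_id in {10,13}; recursion stops.

bob, build, data, docs, etc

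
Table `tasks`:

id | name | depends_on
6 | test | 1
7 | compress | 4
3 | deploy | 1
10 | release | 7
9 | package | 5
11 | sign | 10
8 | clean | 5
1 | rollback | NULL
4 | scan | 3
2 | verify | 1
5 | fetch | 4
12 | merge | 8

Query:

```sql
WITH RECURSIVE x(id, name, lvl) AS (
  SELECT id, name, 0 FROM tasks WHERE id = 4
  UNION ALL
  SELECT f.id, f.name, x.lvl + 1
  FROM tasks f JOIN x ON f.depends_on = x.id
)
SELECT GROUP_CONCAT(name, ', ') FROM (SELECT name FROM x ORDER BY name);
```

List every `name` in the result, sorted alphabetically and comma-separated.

clean, compress, fetch, merge, package, release, scan, sign

Base: id=4 (scan) at lvl 0.
Iteration 1: rows with depends_on in {4} -> fetch (id 5, lvl 1), compress (id 7, lvl 1).
Iteration 2: rows with depends_on in {5,7} -> clean (id 8, lvl 2), package (id 9, lvl 2), release (id 10, lvl 2).
Iteration 3: rows with depends_on in {8,9,10} -> sign (id 11, lvl 3), merge (id 12, lvl 3).
Iteration 4: no rows with depends_on in {11,12}; recursion stops.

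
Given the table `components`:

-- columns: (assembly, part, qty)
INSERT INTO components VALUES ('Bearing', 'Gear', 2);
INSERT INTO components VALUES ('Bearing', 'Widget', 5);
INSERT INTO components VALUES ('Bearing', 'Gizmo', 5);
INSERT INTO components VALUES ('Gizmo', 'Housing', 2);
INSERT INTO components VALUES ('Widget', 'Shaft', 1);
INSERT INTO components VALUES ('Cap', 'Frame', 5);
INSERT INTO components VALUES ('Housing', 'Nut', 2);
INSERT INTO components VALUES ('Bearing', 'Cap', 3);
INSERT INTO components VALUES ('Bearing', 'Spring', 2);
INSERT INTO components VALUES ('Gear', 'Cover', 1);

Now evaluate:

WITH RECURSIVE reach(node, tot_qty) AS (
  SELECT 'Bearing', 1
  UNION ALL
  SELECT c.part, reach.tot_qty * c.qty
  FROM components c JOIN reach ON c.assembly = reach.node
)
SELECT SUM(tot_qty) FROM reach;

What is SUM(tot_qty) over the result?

70

Base: (Bearing, tot_qty=1).
Iteration 1: components of {Bearing} -> Cap = 1*3 = 3, Gear = 1*2 = 2, Gizmo = 1*5 = 5, Spring = 1*2 = 2, Widget = 1*5 = 5.
Iteration 2: components of {Cap,Gear,Gizmo,Spring,Widget} -> Cover = 2*1 = 2, Frame = 3*5 = 15, Housing = 5*2 = 10, Shaft = 5*1 = 5.
Iteration 3: components of {Cover,Frame,Housing,Shaft} -> Nut = 10*2 = 20.
Iteration 4: no further components; recursion stops.
SUM(tot_qty) = 1 + 3 + 2 + 5 + 5 + 2 + 15 + 10 + 5 + 2 + 20 = 70.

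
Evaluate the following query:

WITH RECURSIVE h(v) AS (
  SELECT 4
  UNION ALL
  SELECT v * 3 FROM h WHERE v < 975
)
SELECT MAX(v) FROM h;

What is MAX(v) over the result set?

Base: v=4.
Iteration 1: 4 < 975 holds -> v = 4 * 3 = 12.
Iteration 2: 12 < 975 holds -> v = 12 * 3 = 36.
Iteration 3: 36 < 975 holds -> v = 36 * 3 = 108.
Iteration 4: 108 < 975 holds -> v = 108 * 3 = 324.
Iteration 5: 324 < 975 holds -> v = 324 * 3 = 972.
Iteration 6: 972 < 975 holds -> v = 972 * 3 = 2916.
Iteration 7: 2916 < 975 fails; recursion stops.
v values: 4, 12, 36, 108, 324, 972, 2916; the maximum is 2916.

2916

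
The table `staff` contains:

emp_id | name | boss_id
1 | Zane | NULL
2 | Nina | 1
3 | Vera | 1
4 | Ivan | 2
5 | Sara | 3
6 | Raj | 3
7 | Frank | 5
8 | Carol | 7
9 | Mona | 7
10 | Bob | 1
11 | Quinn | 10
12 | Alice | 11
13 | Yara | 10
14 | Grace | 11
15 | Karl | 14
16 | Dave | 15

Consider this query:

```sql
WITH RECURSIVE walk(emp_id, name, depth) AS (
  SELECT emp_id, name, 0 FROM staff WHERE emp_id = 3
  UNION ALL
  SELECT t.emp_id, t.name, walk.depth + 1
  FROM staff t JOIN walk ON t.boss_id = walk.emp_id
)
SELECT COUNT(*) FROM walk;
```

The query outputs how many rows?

Base: emp_id=3 (Vera) at depth 0.
Iteration 1: rows with boss_id in {3} -> Sara (id 5, depth 1), Raj (id 6, depth 1).
Iteration 2: rows with boss_id in {5,6} -> Frank (id 7, depth 2).
Iteration 3: rows with boss_id in {7} -> Carol (id 8, depth 3), Mona (id 9, depth 3).
Iteration 4: no rows with boss_id in {8,9}; recursion stops.
Total rows emitted: 6.

6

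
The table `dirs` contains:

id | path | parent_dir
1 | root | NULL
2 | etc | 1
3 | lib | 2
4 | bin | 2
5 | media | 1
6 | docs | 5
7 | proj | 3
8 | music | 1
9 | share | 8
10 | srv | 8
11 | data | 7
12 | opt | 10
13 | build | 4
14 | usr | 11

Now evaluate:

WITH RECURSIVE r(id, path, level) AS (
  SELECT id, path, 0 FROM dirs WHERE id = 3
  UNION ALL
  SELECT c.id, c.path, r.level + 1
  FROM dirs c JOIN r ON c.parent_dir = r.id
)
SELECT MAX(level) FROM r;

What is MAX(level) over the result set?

Base: id=3 (lib) at level 0.
Iteration 1: rows with parent_dir in {3} -> proj (id 7, level 1).
Iteration 2: rows with parent_dir in {7} -> data (id 11, level 2).
Iteration 3: rows with parent_dir in {11} -> usr (id 14, level 3).
Iteration 4: no rows with parent_dir in {14}; recursion stops.
level values: 0, 1, 2, 3; the maximum is 3.

3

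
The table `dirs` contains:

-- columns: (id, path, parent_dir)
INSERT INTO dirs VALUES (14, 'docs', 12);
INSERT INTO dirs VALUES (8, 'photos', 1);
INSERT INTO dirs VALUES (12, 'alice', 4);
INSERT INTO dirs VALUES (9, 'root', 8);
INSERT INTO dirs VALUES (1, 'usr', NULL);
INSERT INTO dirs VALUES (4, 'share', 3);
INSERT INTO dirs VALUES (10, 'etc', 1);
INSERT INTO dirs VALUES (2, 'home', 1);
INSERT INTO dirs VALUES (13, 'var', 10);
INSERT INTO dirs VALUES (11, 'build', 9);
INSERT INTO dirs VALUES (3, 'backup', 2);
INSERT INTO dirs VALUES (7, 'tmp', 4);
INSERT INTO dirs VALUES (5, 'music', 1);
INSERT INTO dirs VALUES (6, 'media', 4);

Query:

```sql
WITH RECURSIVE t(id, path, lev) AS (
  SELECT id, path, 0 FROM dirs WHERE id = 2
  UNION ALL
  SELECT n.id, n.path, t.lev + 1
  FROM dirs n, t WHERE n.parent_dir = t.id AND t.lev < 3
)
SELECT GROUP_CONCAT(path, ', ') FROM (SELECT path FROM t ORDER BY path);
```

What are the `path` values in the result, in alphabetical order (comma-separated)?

alice, backup, home, media, share, tmp

Base: id=2 (home) at lev 0.
Iteration 1: rows with parent_dir in {2} -> backup (id 3, lev 1).
Iteration 2: rows with parent_dir in {3} -> share (id 4, lev 2).
Iteration 3: rows with parent_dir in {4} -> media (id 6, lev 3), tmp (id 7, lev 3), alice (id 12, lev 3).
Iteration 4: lev < 3 fails for all current rows; recursion stops.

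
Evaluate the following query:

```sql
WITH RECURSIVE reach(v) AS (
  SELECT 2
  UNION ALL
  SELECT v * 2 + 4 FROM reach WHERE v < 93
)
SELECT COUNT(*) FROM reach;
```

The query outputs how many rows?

Base: v=2.
Iteration 1: 2 < 93 holds -> v = 2 * 2 + 4 = 8.
Iteration 2: 8 < 93 holds -> v = 8 * 2 + 4 = 20.
Iteration 3: 20 < 93 holds -> v = 20 * 2 + 4 = 44.
Iteration 4: 44 < 93 holds -> v = 44 * 2 + 4 = 92.
Iteration 5: 92 < 93 holds -> v = 92 * 2 + 4 = 188.
Iteration 6: 188 < 93 fails; recursion stops.
Total rows emitted: 6.

6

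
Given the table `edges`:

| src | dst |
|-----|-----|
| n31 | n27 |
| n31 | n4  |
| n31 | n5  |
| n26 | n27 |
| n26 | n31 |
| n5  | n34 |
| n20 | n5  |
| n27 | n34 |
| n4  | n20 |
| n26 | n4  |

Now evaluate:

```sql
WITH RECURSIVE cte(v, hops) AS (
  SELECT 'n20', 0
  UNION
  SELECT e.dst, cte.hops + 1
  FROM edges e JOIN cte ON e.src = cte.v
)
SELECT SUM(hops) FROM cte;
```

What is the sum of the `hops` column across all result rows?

3

Base: (n20, hops=0).
Iteration 1: edges from {n20} -> (n5, hops=1).
Iteration 2: edges from {n5} -> (n34, hops=2).
Iteration 3: no outgoing edges from {n34}; recursion stops.
SUM(hops) = 0 + 1 + 2 = 3.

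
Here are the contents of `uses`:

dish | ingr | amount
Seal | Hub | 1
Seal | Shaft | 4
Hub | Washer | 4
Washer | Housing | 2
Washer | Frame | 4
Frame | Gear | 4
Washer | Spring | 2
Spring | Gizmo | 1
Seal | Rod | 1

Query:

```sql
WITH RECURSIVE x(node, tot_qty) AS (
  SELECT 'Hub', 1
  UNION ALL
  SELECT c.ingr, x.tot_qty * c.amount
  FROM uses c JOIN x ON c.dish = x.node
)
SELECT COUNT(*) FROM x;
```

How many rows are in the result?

Base: (Hub, tot_qty=1).
Iteration 1: components of {Hub} -> Washer = 1*4 = 4.
Iteration 2: components of {Washer} -> Frame = 4*4 = 16, Housing = 4*2 = 8, Spring = 4*2 = 8.
Iteration 3: components of {Frame,Housing,Spring} -> Gear = 16*4 = 64, Gizmo = 8*1 = 8.
Iteration 4: no further components; recursion stops.
Total rows emitted: 7.

7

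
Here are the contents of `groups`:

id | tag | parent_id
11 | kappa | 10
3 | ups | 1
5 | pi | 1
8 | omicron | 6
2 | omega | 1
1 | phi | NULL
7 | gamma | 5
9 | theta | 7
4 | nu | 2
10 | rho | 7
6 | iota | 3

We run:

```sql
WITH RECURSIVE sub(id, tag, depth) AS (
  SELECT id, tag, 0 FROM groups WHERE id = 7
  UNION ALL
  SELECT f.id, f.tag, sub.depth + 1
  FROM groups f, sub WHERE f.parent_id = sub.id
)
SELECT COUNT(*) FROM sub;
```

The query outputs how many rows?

4

Base: id=7 (gamma) at depth 0.
Iteration 1: rows with parent_id in {7} -> theta (id 9, depth 1), rho (id 10, depth 1).
Iteration 2: rows with parent_id in {9,10} -> kappa (id 11, depth 2).
Iteration 3: no rows with parent_id in {11}; recursion stops.
Total rows emitted: 4.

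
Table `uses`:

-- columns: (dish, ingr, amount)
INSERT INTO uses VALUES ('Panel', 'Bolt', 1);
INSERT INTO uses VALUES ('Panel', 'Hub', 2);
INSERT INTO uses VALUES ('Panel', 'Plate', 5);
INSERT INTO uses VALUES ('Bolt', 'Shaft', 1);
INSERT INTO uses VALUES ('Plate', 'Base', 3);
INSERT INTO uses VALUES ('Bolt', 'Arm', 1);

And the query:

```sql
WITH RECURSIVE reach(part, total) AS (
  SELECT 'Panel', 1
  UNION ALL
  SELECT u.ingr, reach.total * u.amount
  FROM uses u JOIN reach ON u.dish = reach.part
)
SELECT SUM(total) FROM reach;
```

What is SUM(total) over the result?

Base: (Panel, total=1).
Iteration 1: components of {Panel} -> Bolt = 1*1 = 1, Hub = 1*2 = 2, Plate = 1*5 = 5.
Iteration 2: components of {Bolt,Hub,Plate} -> Arm = 1*1 = 1, Base = 5*3 = 15, Shaft = 1*1 = 1.
Iteration 3: no further components; recursion stops.
SUM(total) = 1 + 2 + 1 + 5 + 1 + 1 + 15 = 26.

26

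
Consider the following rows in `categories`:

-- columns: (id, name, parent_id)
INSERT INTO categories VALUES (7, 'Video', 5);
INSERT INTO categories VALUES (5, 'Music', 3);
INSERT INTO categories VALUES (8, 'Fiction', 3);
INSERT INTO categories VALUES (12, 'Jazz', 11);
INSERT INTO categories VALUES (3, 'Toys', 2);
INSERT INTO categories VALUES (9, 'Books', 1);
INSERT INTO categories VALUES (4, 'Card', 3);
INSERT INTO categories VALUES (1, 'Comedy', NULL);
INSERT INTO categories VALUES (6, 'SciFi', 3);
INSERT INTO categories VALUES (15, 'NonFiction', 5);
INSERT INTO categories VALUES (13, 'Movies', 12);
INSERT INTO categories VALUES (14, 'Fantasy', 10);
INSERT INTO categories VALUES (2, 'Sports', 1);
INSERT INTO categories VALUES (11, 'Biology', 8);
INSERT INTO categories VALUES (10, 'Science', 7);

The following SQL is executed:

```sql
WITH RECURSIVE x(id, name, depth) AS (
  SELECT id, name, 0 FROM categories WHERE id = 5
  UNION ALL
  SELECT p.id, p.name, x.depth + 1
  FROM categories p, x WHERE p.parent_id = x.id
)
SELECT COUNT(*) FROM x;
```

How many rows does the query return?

5

Base: id=5 (Music) at depth 0.
Iteration 1: rows with parent_id in {5} -> Video (id 7, depth 1), NonFiction (id 15, depth 1).
Iteration 2: rows with parent_id in {7,15} -> Science (id 10, depth 2).
Iteration 3: rows with parent_id in {10} -> Fantasy (id 14, depth 3).
Iteration 4: no rows with parent_id in {14}; recursion stops.
Total rows emitted: 5.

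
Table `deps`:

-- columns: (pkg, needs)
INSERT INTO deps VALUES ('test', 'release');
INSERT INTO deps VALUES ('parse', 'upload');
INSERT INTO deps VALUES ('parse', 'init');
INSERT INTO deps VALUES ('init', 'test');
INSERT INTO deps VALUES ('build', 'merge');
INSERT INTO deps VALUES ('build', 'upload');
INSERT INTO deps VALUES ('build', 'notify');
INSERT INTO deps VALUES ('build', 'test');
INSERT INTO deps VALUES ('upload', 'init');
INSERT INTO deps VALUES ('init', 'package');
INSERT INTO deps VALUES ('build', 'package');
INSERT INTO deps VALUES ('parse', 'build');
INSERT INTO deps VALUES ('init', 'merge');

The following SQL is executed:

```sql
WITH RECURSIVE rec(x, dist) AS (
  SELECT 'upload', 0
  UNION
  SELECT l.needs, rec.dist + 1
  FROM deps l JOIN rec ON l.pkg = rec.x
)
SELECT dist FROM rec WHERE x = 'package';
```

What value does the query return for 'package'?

2

Base: (upload, dist=0).
Iteration 1: edges from {upload} -> (init, dist=1).
Iteration 2: edges from {init} -> (merge, dist=2), (package, dist=2), (test, dist=2).
Iteration 3: edges from {merge,package,test} -> (release, dist=3).
Iteration 4: no outgoing edges from {release}; recursion stops.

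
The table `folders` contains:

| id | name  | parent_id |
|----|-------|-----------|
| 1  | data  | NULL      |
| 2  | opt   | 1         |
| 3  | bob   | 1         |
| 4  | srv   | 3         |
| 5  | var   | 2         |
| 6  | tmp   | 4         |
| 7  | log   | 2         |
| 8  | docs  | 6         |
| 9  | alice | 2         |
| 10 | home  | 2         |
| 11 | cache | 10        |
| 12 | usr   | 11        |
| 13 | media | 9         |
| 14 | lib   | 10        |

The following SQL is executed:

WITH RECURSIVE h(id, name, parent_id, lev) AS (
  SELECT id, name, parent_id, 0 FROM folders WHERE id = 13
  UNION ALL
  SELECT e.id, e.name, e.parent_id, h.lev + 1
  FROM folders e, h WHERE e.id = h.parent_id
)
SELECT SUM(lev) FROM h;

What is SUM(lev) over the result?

6

Base: id=13 (media), parent_id=9, lev 0.
Iteration 1: join on id=9 -> alice (id 9, parent_id=2, lev 1).
Iteration 2: join on id=2 -> opt (id 2, parent_id=1, lev 2).
Iteration 3: join on id=1 -> data (id 1, parent_id=NULL, lev 3).
Iteration 4: parent_id is NULL; no match; recursion stops.
SUM(lev) = 0 + 1 + 2 + 3 = 6.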